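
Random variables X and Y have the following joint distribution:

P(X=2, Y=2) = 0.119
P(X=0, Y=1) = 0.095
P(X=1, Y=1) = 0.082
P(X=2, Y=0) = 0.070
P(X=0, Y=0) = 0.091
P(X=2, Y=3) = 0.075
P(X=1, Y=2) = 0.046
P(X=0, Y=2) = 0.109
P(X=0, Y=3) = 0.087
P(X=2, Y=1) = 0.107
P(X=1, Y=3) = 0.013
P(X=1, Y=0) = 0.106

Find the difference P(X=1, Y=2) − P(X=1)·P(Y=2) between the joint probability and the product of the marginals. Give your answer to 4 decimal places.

P(X=1) = 0.106 + 0.082 + 0.046 + 0.013 = 0.247.
P(Y=2) = 0.109 + 0.046 + 0.119 = 0.274.
P(X=1, Y=2) − P(X=1)P(Y=2) = 0.046 − 0.247×0.274 = -0.0217.

-0.0217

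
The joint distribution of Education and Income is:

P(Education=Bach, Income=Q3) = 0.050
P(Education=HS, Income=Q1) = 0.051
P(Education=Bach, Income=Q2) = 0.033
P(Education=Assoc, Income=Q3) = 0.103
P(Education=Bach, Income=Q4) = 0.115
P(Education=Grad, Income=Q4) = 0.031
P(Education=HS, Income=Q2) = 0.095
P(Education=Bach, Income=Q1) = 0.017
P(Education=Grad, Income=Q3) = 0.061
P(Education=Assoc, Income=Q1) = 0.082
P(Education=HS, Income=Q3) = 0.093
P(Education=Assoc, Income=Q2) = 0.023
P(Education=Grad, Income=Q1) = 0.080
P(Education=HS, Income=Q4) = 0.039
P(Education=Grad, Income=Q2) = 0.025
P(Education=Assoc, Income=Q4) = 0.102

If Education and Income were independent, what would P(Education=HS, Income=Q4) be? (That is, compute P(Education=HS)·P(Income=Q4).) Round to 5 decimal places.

P(Education=HS) = 0.051 + 0.095 + 0.093 + 0.039 = 0.278.
P(Income=Q4) = 0.039 + 0.102 + 0.115 + 0.031 = 0.287.
Product: 0.278 × 0.287 = 0.07979.

0.07979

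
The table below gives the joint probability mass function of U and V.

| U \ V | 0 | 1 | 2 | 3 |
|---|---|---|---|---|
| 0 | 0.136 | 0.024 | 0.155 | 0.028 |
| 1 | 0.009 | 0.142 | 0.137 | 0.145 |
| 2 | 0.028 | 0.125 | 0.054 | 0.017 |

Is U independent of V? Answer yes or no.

P(U=0) = 0.343 and P(V=0) = 0.173, so their product is 0.05934, but P(U=0, V=0) = 0.136. Since these differ, U and V are not independent.

no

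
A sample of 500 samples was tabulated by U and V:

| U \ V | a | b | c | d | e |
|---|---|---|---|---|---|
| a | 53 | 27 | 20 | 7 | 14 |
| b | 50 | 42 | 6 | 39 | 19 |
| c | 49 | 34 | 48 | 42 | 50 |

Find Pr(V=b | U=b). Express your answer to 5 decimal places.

Total with U=b: 50 + 42 + 6 + 39 + 19 = 156.
P(V=b | U=b) = 42/156 = 0.26923.

0.26923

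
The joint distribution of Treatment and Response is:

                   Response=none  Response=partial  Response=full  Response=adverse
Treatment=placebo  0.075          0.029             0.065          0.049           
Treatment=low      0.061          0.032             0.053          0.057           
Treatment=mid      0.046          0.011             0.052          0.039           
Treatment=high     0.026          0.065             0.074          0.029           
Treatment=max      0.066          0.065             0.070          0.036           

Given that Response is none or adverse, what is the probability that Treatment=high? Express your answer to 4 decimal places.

P(Response=none) = 0.075 + 0.061 + 0.046 + 0.026 + 0.066 = 0.274.
P(Response=adverse) = 0.049 + 0.057 + 0.039 + 0.029 + 0.036 = 0.210.
P(Response ∈ {none, adverse}) = 0.274 + 0.210 = 0.484; P(Treatment=high, Response ∈ {none, adverse}) = 0.026 + 0.029 = 0.055.
P(Treatment=high | Response ∈ {none, adverse}) = 0.055/0.484 = 0.1136.

0.1136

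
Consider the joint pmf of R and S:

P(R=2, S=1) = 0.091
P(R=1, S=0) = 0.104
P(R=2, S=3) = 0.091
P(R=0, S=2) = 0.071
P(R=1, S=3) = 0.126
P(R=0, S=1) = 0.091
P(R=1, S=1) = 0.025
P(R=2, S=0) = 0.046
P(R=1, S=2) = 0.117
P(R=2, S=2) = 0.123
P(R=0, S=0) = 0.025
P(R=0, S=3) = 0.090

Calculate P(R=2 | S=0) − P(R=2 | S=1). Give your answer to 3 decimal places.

-0.177

P(S=0) = 0.025 + 0.104 + 0.046 = 0.175; P(R=2 | S=0) = 0.046/0.175 = 0.2629.
P(S=1) = 0.091 + 0.025 + 0.091 = 0.207; P(R=2 | S=1) = 0.091/0.207 = 0.4396.
Difference = -0.177.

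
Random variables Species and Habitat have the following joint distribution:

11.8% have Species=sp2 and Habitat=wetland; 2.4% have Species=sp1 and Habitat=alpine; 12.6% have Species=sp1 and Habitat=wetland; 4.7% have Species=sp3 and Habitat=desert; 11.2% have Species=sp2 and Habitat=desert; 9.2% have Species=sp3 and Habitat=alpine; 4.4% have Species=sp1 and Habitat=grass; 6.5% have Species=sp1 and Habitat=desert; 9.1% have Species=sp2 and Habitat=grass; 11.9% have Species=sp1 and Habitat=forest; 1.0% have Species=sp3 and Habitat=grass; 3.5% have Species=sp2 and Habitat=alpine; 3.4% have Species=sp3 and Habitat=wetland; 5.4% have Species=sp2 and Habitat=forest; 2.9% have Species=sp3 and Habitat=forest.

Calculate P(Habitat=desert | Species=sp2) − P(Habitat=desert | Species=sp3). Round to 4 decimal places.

P(Species=sp2) = 0.054 + 0.091 + 0.118 + 0.112 + 0.035 = 0.410; P(Habitat=desert | Species=sp2) = 0.112/0.410 = 0.27317.
P(Species=sp3) = 0.029 + 0.010 + 0.034 + 0.047 + 0.092 = 0.212; P(Habitat=desert | Species=sp3) = 0.047/0.212 = 0.22170.
Difference = 0.0515.

0.0515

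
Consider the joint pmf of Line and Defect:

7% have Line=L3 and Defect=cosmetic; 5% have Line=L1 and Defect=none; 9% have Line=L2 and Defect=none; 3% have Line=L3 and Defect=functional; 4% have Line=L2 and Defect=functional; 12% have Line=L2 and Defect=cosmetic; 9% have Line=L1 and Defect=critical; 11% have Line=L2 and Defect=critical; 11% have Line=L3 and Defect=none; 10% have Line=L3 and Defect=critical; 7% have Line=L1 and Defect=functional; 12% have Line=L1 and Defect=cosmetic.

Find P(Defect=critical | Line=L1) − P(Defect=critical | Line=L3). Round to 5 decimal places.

P(Line=L1) = 0.05 + 0.12 + 0.07 + 0.09 = 0.33; P(Defect=critical | Line=L1) = 0.09/0.33 = 0.272727.
P(Line=L3) = 0.11 + 0.07 + 0.03 + 0.10 = 0.31; P(Defect=critical | Line=L3) = 0.10/0.31 = 0.322581.
Difference = -0.04985.

-0.04985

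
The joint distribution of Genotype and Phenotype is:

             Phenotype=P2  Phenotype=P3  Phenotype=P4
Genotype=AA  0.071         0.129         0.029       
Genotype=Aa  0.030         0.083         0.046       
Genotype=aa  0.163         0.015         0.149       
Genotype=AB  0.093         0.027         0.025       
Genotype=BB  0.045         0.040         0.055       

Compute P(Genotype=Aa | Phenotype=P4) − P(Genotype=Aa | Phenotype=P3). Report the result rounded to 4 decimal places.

-0.1310

P(Phenotype=P4) = 0.029 + 0.046 + 0.149 + 0.025 + 0.055 = 0.304; P(Genotype=Aa | Phenotype=P4) = 0.046/0.304 = 0.15132.
P(Phenotype=P3) = 0.129 + 0.083 + 0.015 + 0.027 + 0.040 = 0.294; P(Genotype=Aa | Phenotype=P3) = 0.083/0.294 = 0.28231.
Difference = -0.1310.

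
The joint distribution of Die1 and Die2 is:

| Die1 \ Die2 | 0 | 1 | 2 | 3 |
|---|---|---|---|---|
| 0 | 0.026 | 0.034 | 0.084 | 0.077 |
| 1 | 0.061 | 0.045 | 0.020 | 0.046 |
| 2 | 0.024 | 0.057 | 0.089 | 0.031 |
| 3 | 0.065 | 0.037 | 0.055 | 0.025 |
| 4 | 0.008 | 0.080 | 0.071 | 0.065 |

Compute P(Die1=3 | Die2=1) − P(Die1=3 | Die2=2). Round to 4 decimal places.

-0.0262

P(Die2=1) = 0.034 + 0.045 + 0.057 + 0.037 + 0.080 = 0.253; P(Die1=3 | Die2=1) = 0.037/0.253 = 0.14625.
P(Die2=2) = 0.084 + 0.020 + 0.089 + 0.055 + 0.071 = 0.319; P(Die1=3 | Die2=2) = 0.055/0.319 = 0.17241.
Difference = -0.0262.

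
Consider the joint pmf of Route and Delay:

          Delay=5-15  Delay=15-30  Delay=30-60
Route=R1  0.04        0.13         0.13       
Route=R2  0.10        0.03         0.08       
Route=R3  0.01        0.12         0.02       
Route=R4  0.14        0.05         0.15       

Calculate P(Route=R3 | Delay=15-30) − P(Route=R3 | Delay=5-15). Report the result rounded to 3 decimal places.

0.329

P(Delay=15-30) = 0.13 + 0.03 + 0.12 + 0.05 = 0.33; P(Route=R3 | Delay=15-30) = 0.12/0.33 = 0.3636.
P(Delay=5-15) = 0.04 + 0.10 + 0.01 + 0.14 = 0.29; P(Route=R3 | Delay=5-15) = 0.01/0.29 = 0.0345.
Difference = 0.329.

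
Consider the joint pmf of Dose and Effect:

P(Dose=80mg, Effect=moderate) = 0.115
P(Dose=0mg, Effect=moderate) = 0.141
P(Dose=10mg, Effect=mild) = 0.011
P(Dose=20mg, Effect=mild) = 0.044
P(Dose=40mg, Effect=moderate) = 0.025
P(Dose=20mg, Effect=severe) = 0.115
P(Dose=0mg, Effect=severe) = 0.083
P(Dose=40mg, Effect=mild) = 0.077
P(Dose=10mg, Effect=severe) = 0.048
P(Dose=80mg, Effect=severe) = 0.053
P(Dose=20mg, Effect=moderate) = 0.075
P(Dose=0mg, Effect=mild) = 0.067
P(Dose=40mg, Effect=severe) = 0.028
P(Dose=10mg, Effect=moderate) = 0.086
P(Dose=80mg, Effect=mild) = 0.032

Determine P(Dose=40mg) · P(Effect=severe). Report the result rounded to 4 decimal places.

0.0425

P(Dose=40mg) = 0.077 + 0.025 + 0.028 = 0.130.
P(Effect=severe) = 0.083 + 0.048 + 0.115 + 0.028 + 0.053 = 0.327.
Product: 0.130 × 0.327 = 0.0425.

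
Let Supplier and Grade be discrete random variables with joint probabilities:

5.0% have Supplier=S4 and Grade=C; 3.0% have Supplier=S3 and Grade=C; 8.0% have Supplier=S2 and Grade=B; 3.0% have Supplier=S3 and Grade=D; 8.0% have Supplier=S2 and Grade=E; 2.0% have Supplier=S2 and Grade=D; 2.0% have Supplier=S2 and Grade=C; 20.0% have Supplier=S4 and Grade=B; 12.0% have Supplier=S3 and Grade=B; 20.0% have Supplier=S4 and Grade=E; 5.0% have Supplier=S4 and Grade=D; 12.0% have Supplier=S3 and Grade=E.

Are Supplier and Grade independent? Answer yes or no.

Every cell satisfies P(Supplier,Grade) = P(Supplier)·P(Grade). For instance P(Supplier=S4) = 0.500, P(Grade=E) = 0.400, and 0.500×0.400 = 0.200 matches the joint entry. So Supplier and Grade are independent.

yes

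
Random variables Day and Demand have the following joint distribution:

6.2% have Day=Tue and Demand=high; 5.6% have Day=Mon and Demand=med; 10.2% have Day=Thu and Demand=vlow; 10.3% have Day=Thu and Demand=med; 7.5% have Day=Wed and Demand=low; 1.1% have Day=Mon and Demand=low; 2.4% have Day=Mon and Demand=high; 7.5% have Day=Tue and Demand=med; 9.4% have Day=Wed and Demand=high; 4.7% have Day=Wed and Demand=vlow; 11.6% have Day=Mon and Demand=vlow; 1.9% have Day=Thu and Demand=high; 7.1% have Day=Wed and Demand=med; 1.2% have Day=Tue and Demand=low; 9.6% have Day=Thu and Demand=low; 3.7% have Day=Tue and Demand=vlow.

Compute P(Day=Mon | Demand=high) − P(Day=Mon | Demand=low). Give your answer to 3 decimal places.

0.064

P(Demand=high) = 0.024 + 0.062 + 0.094 + 0.019 = 0.199; P(Day=Mon | Demand=high) = 0.024/0.199 = 0.1206.
P(Demand=low) = 0.011 + 0.012 + 0.075 + 0.096 = 0.194; P(Day=Mon | Demand=low) = 0.011/0.194 = 0.0567.
Difference = 0.064.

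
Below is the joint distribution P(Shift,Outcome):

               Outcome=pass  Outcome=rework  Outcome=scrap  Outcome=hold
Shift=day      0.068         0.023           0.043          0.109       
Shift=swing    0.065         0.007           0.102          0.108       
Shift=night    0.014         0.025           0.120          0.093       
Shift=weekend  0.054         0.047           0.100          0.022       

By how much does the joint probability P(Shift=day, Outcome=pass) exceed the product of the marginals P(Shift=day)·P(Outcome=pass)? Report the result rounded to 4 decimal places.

P(Shift=day) = 0.068 + 0.023 + 0.043 + 0.109 = 0.243.
P(Outcome=pass) = 0.068 + 0.065 + 0.014 + 0.054 = 0.201.
P(Shift=day, Outcome=pass) − P(Shift=day)P(Outcome=pass) = 0.068 − 0.243×0.201 = 0.0192.

0.0192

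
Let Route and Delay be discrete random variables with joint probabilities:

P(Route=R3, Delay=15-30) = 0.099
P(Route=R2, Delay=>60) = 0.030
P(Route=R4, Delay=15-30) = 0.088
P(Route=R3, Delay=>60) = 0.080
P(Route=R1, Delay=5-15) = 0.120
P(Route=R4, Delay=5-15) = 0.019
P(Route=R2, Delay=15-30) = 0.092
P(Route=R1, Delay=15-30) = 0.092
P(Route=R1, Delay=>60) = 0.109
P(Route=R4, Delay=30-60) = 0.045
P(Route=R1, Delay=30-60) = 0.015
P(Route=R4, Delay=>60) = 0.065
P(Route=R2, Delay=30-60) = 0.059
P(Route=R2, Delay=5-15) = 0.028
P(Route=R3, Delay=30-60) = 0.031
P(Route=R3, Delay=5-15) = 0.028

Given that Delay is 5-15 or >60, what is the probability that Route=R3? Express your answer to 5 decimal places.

P(Delay=5-15) = 0.120 + 0.028 + 0.028 + 0.019 = 0.195.
P(Delay=>60) = 0.109 + 0.030 + 0.080 + 0.065 = 0.284.
P(Delay ∈ {5-15, >60}) = 0.195 + 0.284 = 0.479; P(Route=R3, Delay ∈ {5-15, >60}) = 0.028 + 0.080 = 0.108.
P(Route=R3 | Delay ∈ {5-15, >60}) = 0.108/0.479 = 0.22547.

0.22547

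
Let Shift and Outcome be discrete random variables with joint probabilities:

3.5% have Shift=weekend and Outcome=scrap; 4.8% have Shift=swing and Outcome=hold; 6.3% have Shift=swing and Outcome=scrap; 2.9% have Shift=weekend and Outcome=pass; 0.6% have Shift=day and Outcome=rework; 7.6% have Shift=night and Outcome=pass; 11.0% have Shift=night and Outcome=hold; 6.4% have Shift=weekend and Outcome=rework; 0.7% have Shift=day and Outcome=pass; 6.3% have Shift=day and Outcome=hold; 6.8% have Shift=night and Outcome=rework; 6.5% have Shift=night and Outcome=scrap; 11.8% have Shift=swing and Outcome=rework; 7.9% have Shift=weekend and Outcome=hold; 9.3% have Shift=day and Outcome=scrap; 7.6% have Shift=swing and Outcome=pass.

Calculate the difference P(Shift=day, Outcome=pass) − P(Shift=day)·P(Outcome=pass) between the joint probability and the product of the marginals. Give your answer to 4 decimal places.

P(Shift=day) = 0.007 + 0.006 + 0.093 + 0.063 = 0.169.
P(Outcome=pass) = 0.007 + 0.076 + 0.076 + 0.029 = 0.188.
P(Shift=day, Outcome=pass) − P(Shift=day)P(Outcome=pass) = 0.007 − 0.169×0.188 = -0.0248.

-0.0248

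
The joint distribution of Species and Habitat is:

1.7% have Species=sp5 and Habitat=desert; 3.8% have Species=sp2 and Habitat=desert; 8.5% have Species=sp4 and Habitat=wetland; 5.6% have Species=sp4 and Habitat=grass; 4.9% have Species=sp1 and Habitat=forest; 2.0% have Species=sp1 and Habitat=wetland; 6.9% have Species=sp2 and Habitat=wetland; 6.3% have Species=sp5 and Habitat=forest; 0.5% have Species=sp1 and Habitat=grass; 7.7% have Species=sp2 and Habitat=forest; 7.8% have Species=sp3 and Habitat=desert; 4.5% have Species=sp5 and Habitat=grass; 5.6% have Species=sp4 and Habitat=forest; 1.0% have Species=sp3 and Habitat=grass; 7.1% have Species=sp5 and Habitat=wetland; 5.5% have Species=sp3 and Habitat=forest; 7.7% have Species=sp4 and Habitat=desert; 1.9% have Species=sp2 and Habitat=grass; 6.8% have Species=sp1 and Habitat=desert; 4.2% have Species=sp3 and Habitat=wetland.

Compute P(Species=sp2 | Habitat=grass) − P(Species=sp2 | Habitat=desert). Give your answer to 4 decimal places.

0.0041

P(Habitat=grass) = 0.005 + 0.019 + 0.010 + 0.056 + 0.045 = 0.135; P(Species=sp2 | Habitat=grass) = 0.019/0.135 = 0.14074.
P(Habitat=desert) = 0.068 + 0.038 + 0.078 + 0.077 + 0.017 = 0.278; P(Species=sp2 | Habitat=desert) = 0.038/0.278 = 0.13669.
Difference = 0.0041.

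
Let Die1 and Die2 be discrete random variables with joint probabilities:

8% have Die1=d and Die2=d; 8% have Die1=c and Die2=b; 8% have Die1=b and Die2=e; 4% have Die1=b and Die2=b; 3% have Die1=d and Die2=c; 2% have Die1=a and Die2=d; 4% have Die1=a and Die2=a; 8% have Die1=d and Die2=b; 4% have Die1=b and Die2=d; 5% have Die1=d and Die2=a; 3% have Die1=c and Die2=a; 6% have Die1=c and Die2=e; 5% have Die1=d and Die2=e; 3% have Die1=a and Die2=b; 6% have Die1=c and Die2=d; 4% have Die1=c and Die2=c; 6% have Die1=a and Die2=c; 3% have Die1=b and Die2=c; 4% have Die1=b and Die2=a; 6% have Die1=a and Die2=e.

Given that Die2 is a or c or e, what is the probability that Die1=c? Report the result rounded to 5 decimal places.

0.22807

P(Die2=a) = 0.04 + 0.04 + 0.03 + 0.05 = 0.16.
P(Die2=c) = 0.06 + 0.03 + 0.04 + 0.03 = 0.16.
P(Die2=e) = 0.06 + 0.08 + 0.06 + 0.05 = 0.25.
P(Die2 ∈ {a, c, e}) = 0.16 + 0.16 + 0.25 = 0.57; P(Die1=c, Die2 ∈ {a, c, e}) = 0.03 + 0.04 + 0.06 = 0.13.
P(Die1=c | Die2 ∈ {a, c, e}) = 0.13/0.57 = 0.22807.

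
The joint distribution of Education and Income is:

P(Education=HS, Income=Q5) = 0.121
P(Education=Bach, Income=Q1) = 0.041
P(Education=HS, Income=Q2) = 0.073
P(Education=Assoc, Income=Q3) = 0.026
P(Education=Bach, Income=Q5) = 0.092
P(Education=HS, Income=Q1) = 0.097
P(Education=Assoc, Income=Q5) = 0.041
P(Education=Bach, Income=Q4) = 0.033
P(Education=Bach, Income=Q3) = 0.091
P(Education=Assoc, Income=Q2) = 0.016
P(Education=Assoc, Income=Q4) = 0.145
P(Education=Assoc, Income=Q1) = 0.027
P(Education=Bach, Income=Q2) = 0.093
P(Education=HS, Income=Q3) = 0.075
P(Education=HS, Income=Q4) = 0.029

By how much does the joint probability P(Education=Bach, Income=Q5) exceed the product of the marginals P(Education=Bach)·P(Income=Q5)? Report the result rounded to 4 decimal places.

0.0031

P(Education=Bach) = 0.041 + 0.093 + 0.091 + 0.033 + 0.092 = 0.350.
P(Income=Q5) = 0.121 + 0.041 + 0.092 = 0.254.
P(Education=Bach, Income=Q5) − P(Education=Bach)P(Income=Q5) = 0.092 − 0.350×0.254 = 0.0031.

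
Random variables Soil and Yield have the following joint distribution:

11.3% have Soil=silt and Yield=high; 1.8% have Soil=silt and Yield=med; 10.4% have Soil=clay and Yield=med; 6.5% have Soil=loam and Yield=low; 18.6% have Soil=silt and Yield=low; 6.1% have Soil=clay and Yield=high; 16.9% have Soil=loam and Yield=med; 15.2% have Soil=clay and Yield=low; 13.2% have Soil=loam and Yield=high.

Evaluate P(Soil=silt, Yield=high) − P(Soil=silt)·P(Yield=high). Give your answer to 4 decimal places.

0.0160

P(Soil=silt) = 0.186 + 0.018 + 0.113 = 0.317.
P(Yield=high) = 0.132 + 0.061 + 0.113 = 0.306.
P(Soil=silt, Yield=high) − P(Soil=silt)P(Yield=high) = 0.113 − 0.317×0.306 = 0.0160.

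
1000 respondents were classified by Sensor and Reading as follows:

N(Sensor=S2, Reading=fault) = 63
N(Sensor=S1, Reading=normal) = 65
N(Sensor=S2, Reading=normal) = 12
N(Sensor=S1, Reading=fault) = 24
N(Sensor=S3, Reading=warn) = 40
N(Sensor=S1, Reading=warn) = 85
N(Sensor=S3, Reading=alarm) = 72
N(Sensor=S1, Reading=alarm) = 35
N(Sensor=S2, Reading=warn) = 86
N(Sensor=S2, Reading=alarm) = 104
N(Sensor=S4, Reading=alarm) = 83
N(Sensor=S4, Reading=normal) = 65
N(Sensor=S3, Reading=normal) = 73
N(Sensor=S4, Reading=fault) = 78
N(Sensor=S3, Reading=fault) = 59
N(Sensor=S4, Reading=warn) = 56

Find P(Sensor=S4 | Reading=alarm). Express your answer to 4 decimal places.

Total with Reading=alarm: 35 + 104 + 72 + 83 = 294.
P(Sensor=S4 | Reading=alarm) = 83/294 = 0.2823.

0.2823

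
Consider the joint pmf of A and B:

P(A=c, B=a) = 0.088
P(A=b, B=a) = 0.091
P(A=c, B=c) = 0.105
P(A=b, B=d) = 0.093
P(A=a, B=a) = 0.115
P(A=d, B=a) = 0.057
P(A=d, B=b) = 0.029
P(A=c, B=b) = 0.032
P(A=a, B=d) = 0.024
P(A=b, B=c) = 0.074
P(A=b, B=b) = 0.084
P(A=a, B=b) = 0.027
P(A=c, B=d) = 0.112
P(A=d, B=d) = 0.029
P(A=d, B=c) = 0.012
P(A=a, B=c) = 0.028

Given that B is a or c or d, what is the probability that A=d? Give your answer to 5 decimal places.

0.11836

P(B=a) = 0.115 + 0.091 + 0.088 + 0.057 = 0.351.
P(B=c) = 0.028 + 0.074 + 0.105 + 0.012 = 0.219.
P(B=d) = 0.024 + 0.093 + 0.112 + 0.029 = 0.258.
P(B ∈ {a, c, d}) = 0.351 + 0.219 + 0.258 = 0.828; P(A=d, B ∈ {a, c, d}) = 0.057 + 0.012 + 0.029 = 0.098.
P(A=d | B ∈ {a, c, d}) = 0.098/0.828 = 0.11836.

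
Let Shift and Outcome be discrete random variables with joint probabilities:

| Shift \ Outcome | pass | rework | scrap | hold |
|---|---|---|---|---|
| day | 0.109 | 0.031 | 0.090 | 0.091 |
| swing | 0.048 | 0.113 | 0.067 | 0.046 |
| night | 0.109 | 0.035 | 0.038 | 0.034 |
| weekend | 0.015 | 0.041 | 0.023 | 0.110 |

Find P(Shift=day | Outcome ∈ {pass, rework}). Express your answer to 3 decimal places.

P(Outcome=pass) = 0.109 + 0.048 + 0.109 + 0.015 = 0.281.
P(Outcome=rework) = 0.031 + 0.113 + 0.035 + 0.041 = 0.220.
P(Outcome ∈ {pass, rework}) = 0.281 + 0.220 = 0.501; P(Shift=day, Outcome ∈ {pass, rework}) = 0.109 + 0.031 = 0.140.
P(Shift=day | Outcome ∈ {pass, rework}) = 0.140/0.501 = 0.279.

0.279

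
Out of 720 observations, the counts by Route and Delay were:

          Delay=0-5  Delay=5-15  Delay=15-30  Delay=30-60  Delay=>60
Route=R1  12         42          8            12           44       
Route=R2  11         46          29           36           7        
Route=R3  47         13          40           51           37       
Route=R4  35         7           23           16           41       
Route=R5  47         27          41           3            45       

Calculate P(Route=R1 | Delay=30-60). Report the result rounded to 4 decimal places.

Total with Delay=30-60: 12 + 36 + 51 + 16 + 3 = 118.
P(Route=R1 | Delay=30-60) = 12/118 = 0.1017.

0.1017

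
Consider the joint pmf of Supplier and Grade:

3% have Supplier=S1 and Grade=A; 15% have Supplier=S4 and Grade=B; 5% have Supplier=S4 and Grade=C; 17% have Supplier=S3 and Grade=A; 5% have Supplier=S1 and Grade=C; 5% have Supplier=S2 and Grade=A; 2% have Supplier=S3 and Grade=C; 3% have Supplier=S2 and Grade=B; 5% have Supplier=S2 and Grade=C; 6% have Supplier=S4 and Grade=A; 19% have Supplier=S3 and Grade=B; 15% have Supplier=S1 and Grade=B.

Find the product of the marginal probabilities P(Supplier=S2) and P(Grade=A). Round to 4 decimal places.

P(Supplier=S2) = 0.05 + 0.03 + 0.05 = 0.13.
P(Grade=A) = 0.03 + 0.05 + 0.17 + 0.06 = 0.31.
Product: 0.13 × 0.31 = 0.0403.

0.0403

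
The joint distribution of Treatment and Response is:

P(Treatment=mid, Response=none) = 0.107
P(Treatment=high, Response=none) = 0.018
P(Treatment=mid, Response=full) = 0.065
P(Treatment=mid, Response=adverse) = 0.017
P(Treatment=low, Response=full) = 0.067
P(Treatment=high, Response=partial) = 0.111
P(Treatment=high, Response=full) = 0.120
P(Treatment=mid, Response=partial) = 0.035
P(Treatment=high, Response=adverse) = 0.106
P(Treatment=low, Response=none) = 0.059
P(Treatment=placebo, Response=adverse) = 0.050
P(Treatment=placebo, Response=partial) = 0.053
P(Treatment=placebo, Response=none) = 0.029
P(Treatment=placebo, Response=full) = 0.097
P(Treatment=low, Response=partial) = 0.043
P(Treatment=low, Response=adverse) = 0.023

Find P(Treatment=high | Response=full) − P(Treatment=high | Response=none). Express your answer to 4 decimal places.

P(Response=full) = 0.097 + 0.067 + 0.065 + 0.120 = 0.349; P(Treatment=high | Response=full) = 0.120/0.349 = 0.34384.
P(Response=none) = 0.029 + 0.059 + 0.107 + 0.018 = 0.213; P(Treatment=high | Response=none) = 0.018/0.213 = 0.08451.
Difference = 0.2593.

0.2593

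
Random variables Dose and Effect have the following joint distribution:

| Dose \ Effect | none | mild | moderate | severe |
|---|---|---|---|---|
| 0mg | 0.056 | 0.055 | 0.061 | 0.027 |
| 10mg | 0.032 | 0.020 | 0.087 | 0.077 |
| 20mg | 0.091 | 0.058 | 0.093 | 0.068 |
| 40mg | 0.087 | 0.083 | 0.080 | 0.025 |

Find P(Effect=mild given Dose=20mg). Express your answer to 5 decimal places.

0.18710

P(Dose=20mg) = 0.091 + 0.058 + 0.093 + 0.068 = 0.310.
P(Effect=mild | Dose=20mg) = 0.058/0.310 = 0.18710.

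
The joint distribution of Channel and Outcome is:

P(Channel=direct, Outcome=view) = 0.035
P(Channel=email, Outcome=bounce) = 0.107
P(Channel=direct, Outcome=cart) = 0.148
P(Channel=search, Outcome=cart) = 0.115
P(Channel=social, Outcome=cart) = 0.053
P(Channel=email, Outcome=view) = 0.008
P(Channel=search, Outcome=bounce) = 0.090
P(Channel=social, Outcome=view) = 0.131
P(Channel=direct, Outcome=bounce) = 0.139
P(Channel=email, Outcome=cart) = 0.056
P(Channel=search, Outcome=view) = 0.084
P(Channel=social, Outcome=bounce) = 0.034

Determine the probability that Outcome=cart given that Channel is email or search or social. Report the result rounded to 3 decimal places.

0.330

P(Channel=email) = 0.107 + 0.008 + 0.056 = 0.171.
P(Channel=search) = 0.090 + 0.084 + 0.115 = 0.289.
P(Channel=social) = 0.034 + 0.131 + 0.053 = 0.218.
P(Channel ∈ {email, search, social}) = 0.171 + 0.289 + 0.218 = 0.678; P(Outcome=cart, Channel ∈ {email, search, social}) = 0.056 + 0.115 + 0.053 = 0.224.
P(Outcome=cart | Channel ∈ {email, search, social}) = 0.224/0.678 = 0.330.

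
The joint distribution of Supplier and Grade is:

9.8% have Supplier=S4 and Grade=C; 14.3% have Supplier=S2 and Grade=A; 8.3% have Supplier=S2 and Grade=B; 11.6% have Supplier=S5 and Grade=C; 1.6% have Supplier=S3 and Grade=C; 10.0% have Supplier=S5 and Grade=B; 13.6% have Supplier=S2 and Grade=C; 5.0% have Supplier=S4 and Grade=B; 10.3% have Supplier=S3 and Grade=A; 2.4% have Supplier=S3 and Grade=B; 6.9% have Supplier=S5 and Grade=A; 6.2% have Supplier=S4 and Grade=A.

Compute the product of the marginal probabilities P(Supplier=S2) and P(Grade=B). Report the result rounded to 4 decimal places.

P(Supplier=S2) = 0.143 + 0.083 + 0.136 = 0.362.
P(Grade=B) = 0.083 + 0.024 + 0.050 + 0.100 = 0.257.
Product: 0.362 × 0.257 = 0.0930.

0.0930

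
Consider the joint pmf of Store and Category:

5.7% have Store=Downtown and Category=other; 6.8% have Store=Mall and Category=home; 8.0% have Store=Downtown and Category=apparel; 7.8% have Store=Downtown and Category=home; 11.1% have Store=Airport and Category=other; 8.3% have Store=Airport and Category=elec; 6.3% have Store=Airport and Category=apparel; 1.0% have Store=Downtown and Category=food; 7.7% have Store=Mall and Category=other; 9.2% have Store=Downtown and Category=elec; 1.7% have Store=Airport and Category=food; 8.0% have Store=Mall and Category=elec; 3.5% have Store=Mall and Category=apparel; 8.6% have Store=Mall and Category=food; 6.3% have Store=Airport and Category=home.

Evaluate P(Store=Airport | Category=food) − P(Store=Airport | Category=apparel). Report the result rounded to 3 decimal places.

P(Category=food) = 0.010 + 0.086 + 0.017 = 0.113; P(Store=Airport | Category=food) = 0.017/0.113 = 0.1504.
P(Category=apparel) = 0.080 + 0.035 + 0.063 = 0.178; P(Store=Airport | Category=apparel) = 0.063/0.178 = 0.3539.
Difference = -0.203.

-0.203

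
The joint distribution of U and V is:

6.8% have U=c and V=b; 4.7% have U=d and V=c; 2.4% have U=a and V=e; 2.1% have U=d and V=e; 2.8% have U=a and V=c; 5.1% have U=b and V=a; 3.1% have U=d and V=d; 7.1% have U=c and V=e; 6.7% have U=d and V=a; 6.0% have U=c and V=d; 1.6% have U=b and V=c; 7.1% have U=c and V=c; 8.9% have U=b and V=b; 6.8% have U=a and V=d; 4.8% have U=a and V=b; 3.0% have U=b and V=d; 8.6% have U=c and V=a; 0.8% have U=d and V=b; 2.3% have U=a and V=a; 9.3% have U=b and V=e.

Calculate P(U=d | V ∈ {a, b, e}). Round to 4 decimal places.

0.1479

P(V=a) = 0.023 + 0.051 + 0.086 + 0.067 = 0.227.
P(V=b) = 0.048 + 0.089 + 0.068 + 0.008 = 0.213.
P(V=e) = 0.024 + 0.093 + 0.071 + 0.021 = 0.209.
P(V ∈ {a, b, e}) = 0.227 + 0.213 + 0.209 = 0.649; P(U=d, V ∈ {a, b, e}) = 0.067 + 0.008 + 0.021 = 0.096.
P(U=d | V ∈ {a, b, e}) = 0.096/0.649 = 0.1479.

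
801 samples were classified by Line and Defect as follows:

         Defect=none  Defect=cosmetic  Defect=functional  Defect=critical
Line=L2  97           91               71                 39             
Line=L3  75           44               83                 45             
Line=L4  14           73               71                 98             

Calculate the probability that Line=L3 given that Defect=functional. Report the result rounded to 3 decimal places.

0.369

Total with Defect=functional: 71 + 83 + 71 = 225.
P(Line=L3 | Defect=functional) = 83/225 = 0.369.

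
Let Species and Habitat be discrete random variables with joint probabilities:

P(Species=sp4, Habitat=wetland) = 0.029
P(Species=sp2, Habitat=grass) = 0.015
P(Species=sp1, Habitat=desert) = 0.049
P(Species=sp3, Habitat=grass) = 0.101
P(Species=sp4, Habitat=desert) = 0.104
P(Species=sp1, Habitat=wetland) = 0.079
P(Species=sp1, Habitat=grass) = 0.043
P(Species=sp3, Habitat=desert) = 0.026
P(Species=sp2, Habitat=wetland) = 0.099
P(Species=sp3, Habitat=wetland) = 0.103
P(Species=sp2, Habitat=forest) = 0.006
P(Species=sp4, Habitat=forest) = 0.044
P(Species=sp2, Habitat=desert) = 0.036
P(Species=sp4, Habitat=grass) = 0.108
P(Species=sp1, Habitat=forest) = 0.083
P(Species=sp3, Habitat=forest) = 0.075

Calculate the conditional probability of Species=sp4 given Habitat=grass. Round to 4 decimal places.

P(Habitat=grass) = 0.043 + 0.015 + 0.101 + 0.108 = 0.267.
P(Species=sp4 | Habitat=grass) = 0.108/0.267 = 0.4045.

0.4045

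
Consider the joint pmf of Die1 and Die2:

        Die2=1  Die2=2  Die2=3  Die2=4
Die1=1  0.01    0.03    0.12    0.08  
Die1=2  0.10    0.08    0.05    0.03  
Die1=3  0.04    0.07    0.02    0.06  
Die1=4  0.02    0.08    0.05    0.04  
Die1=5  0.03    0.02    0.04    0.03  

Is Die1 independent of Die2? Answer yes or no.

P(Die1=1) = 0.24 and P(Die2=3) = 0.28, so their product is 0.0672, but P(Die1=1, Die2=3) = 0.12. Since these differ, Die1 and Die2 are not independent.

no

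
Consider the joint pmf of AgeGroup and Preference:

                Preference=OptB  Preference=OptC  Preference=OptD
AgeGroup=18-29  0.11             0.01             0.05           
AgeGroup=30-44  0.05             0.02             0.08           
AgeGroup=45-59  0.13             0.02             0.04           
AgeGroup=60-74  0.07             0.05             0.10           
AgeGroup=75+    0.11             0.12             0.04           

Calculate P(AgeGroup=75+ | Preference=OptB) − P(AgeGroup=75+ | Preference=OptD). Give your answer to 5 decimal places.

P(Preference=OptB) = 0.11 + 0.05 + 0.13 + 0.07 + 0.11 = 0.47; P(AgeGroup=75+ | Preference=OptB) = 0.11/0.47 = 0.234043.
P(Preference=OptD) = 0.05 + 0.08 + 0.04 + 0.10 + 0.04 = 0.31; P(AgeGroup=75+ | Preference=OptD) = 0.04/0.31 = 0.129032.
Difference = 0.10501.

0.10501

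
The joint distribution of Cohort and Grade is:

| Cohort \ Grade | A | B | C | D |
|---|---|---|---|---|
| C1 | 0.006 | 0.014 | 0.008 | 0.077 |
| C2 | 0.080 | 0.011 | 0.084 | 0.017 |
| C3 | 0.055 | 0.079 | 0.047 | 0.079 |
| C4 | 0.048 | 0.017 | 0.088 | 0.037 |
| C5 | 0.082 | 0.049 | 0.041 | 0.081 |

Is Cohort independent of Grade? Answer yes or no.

no

P(Cohort=C1) = 0.105 and P(Grade=D) = 0.291, so their product is 0.03056, but P(Cohort=C1, Grade=D) = 0.077. Since these differ, Cohort and Grade are not independent.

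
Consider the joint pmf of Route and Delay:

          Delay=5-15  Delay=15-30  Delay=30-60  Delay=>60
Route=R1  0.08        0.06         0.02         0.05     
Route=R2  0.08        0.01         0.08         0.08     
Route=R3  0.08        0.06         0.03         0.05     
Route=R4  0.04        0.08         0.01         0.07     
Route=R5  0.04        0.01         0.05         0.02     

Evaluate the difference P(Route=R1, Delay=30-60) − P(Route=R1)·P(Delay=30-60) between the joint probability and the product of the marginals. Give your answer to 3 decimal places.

P(Route=R1) = 0.08 + 0.06 + 0.02 + 0.05 = 0.21.
P(Delay=30-60) = 0.02 + 0.08 + 0.03 + 0.01 + 0.05 = 0.19.
P(Route=R1, Delay=30-60) − P(Route=R1)P(Delay=30-60) = 0.02 − 0.21×0.19 = -0.020.

-0.020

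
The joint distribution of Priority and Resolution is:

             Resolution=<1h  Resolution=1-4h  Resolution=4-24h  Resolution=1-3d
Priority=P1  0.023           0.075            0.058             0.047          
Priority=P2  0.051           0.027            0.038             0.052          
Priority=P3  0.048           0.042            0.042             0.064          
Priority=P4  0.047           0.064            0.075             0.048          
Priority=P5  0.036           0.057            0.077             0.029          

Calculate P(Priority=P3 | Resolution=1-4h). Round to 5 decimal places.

P(Resolution=1-4h) = 0.075 + 0.027 + 0.042 + 0.064 + 0.057 = 0.265.
P(Priority=P3 | Resolution=1-4h) = 0.042/0.265 = 0.15849.

0.15849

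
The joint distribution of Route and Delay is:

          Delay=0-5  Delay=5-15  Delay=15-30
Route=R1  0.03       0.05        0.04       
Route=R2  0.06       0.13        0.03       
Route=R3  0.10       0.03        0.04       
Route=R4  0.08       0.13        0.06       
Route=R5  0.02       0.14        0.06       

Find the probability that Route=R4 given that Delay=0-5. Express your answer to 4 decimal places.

P(Delay=0-5) = 0.03 + 0.06 + 0.10 + 0.08 + 0.02 = 0.29.
P(Route=R4 | Delay=0-5) = 0.08/0.29 = 0.2759.

0.2759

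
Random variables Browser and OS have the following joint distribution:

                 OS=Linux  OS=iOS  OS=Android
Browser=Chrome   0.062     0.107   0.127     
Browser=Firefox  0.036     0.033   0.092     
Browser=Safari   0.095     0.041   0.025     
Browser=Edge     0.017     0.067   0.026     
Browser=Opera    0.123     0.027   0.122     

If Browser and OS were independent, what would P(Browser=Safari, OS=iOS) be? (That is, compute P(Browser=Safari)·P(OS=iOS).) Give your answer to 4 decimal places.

0.0443

P(Browser=Safari) = 0.095 + 0.041 + 0.025 = 0.161.
P(OS=iOS) = 0.107 + 0.033 + 0.041 + 0.067 + 0.027 = 0.275.
Product: 0.161 × 0.275 = 0.0443.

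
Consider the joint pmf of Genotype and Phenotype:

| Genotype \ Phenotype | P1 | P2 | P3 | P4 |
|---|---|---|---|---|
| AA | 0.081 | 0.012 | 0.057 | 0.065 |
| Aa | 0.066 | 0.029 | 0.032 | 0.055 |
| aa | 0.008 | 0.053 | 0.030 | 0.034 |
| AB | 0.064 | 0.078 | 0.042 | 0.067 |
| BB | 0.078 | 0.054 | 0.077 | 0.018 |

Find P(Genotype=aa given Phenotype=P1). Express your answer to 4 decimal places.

0.0269

P(Phenotype=P1) = 0.081 + 0.066 + 0.008 + 0.064 + 0.078 = 0.297.
P(Genotype=aa | Phenotype=P1) = 0.008/0.297 = 0.0269.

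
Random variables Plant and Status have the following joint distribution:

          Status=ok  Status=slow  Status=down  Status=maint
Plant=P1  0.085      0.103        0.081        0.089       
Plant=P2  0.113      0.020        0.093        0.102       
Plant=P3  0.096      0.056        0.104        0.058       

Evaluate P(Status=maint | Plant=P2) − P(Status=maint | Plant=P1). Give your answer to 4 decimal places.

0.0624

P(Plant=P2) = 0.113 + 0.020 + 0.093 + 0.102 = 0.328; P(Status=maint | Plant=P2) = 0.102/0.328 = 0.31098.
P(Plant=P1) = 0.085 + 0.103 + 0.081 + 0.089 = 0.358; P(Status=maint | Plant=P1) = 0.089/0.358 = 0.24860.
Difference = 0.0624.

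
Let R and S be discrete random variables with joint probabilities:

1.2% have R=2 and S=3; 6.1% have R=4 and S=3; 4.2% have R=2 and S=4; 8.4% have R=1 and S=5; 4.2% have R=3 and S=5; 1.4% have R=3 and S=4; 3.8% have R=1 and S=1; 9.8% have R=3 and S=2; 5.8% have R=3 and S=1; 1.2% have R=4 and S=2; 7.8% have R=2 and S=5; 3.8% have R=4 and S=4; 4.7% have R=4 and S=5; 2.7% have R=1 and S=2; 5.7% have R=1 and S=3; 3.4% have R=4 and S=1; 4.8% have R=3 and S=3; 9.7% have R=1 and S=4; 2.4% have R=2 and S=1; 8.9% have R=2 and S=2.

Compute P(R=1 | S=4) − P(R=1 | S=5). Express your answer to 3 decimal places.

P(S=4) = 0.097 + 0.042 + 0.014 + 0.038 = 0.191; P(R=1 | S=4) = 0.097/0.191 = 0.5079.
P(S=5) = 0.084 + 0.078 + 0.042 + 0.047 = 0.251; P(R=1 | S=5) = 0.084/0.251 = 0.3347.
Difference = 0.173.

0.173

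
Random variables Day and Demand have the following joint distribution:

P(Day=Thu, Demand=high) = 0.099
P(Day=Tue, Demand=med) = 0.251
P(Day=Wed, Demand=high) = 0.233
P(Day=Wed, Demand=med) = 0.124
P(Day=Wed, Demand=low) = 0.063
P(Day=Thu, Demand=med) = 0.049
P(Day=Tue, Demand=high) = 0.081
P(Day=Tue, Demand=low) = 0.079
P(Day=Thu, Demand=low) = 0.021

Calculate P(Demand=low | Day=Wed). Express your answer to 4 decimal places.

P(Day=Wed) = 0.063 + 0.124 + 0.233 = 0.420.
P(Demand=low | Day=Wed) = 0.063/0.420 = 0.1500.

0.1500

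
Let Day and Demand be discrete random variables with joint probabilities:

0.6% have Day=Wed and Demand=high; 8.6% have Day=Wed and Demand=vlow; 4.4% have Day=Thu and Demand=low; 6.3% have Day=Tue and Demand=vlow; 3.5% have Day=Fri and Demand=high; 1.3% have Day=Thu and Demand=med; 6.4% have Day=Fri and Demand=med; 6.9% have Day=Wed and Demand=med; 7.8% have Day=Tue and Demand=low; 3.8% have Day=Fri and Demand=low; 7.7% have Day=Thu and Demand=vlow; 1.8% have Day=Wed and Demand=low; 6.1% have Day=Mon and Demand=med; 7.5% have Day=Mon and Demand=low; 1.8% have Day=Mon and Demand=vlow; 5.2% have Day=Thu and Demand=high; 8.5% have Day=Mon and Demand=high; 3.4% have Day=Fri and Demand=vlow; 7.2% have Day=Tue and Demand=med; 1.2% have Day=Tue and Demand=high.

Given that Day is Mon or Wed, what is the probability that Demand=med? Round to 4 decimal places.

0.3110

P(Day=Mon) = 0.018 + 0.075 + 0.061 + 0.085 = 0.239.
P(Day=Wed) = 0.086 + 0.018 + 0.069 + 0.006 = 0.179.
P(Day ∈ {Mon, Wed}) = 0.239 + 0.179 = 0.418; P(Demand=med, Day ∈ {Mon, Wed}) = 0.061 + 0.069 = 0.130.
P(Demand=med | Day ∈ {Mon, Wed}) = 0.130/0.418 = 0.3110.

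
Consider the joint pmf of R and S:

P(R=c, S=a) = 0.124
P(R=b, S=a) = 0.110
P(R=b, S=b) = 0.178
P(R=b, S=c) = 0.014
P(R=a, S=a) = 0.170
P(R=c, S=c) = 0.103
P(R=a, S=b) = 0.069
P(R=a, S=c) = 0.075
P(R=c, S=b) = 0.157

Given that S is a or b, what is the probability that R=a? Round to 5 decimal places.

P(S=a) = 0.170 + 0.110 + 0.124 = 0.404.
P(S=b) = 0.069 + 0.178 + 0.157 = 0.404.
P(S ∈ {a, b}) = 0.404 + 0.404 = 0.808; P(R=a, S ∈ {a, b}) = 0.170 + 0.069 = 0.239.
P(R=a | S ∈ {a, b}) = 0.239/0.808 = 0.29579.

0.29579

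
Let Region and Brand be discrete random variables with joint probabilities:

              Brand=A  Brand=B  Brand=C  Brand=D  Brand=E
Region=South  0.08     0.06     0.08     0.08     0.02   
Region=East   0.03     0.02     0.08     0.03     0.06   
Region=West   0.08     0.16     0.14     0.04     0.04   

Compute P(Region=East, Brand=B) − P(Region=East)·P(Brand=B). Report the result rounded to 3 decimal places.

P(Region=East) = 0.03 + 0.02 + 0.08 + 0.03 + 0.06 = 0.22.
P(Brand=B) = 0.06 + 0.02 + 0.16 = 0.24.
P(Region=East, Brand=B) − P(Region=East)P(Brand=B) = 0.02 − 0.22×0.24 = -0.033.

-0.033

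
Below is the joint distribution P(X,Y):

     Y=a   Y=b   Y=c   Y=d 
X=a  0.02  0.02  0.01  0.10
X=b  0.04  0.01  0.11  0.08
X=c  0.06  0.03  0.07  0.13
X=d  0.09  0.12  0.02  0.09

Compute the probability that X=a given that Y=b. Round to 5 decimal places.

0.11111

P(Y=b) = 0.02 + 0.01 + 0.03 + 0.12 = 0.18.
P(X=a | Y=b) = 0.02/0.18 = 0.11111.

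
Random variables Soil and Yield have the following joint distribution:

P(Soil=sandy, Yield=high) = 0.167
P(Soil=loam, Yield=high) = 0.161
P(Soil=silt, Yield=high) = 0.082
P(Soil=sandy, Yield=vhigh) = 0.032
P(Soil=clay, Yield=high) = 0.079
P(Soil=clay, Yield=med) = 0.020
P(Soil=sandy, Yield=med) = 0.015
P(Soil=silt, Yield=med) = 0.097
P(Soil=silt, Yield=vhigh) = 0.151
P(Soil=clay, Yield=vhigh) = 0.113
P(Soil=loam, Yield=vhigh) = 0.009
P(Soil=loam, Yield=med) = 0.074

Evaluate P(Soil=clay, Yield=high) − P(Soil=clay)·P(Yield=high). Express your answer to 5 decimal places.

P(Soil=clay) = 0.020 + 0.079 + 0.113 = 0.212.
P(Yield=high) = 0.167 + 0.161 + 0.079 + 0.082 = 0.489.
P(Soil=clay, Yield=high) − P(Soil=clay)P(Yield=high) = 0.079 − 0.212×0.489 = -0.02467.

-0.02467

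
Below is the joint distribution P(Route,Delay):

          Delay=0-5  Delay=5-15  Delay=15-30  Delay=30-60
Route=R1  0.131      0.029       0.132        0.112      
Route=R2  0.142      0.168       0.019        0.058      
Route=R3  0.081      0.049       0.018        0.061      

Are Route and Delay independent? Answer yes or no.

P(Route=R2) = 0.387 and P(Delay=5-15) = 0.246, so their product is 0.09520, but P(Route=R2, Delay=5-15) = 0.168. Since these differ, Route and Delay are not independent.

no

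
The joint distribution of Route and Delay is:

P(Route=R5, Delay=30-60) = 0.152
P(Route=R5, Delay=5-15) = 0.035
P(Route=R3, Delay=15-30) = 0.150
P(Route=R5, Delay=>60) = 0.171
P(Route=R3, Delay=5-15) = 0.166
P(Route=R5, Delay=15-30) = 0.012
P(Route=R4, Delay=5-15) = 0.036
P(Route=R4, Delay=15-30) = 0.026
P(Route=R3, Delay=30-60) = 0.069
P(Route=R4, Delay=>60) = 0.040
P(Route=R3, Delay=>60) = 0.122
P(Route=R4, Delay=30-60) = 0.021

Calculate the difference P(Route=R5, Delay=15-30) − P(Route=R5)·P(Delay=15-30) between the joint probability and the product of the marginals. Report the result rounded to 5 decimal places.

-0.05756

P(Route=R5) = 0.035 + 0.012 + 0.152 + 0.171 = 0.370.
P(Delay=15-30) = 0.150 + 0.026 + 0.012 = 0.188.
P(Route=R5, Delay=15-30) − P(Route=R5)P(Delay=15-30) = 0.012 − 0.370×0.188 = -0.05756.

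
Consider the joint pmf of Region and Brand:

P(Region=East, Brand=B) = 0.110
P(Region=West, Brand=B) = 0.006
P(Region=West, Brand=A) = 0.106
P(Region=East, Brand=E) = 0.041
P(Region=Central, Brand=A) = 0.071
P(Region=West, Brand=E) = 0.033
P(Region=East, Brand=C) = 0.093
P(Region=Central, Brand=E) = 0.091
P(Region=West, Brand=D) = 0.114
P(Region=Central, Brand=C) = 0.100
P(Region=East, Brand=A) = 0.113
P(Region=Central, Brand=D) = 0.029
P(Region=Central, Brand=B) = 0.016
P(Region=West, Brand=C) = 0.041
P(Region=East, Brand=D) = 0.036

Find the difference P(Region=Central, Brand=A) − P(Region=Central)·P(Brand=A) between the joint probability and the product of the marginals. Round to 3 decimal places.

-0.018

P(Region=Central) = 0.071 + 0.016 + 0.100 + 0.029 + 0.091 = 0.307.
P(Brand=A) = 0.113 + 0.106 + 0.071 = 0.290.
P(Region=Central, Brand=A) − P(Region=Central)P(Brand=A) = 0.071 − 0.307×0.290 = -0.018.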